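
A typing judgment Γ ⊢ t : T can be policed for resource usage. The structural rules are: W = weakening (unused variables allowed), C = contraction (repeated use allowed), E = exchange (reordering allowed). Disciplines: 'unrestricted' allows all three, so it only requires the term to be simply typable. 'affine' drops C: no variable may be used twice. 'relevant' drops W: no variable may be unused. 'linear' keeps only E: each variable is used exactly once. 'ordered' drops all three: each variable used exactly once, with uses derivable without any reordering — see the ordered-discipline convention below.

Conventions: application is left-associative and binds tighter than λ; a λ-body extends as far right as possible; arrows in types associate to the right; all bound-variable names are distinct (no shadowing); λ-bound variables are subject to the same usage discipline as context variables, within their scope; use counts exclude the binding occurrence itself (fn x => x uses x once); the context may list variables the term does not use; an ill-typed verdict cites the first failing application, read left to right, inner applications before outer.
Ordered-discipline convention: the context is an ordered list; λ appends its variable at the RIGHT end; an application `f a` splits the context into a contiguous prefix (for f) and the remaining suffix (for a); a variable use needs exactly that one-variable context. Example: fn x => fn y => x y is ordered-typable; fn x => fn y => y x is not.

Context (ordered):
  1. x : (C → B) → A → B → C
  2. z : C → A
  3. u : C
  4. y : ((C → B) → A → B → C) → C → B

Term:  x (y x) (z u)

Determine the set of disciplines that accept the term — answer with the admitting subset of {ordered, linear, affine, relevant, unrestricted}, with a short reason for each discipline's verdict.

admitting disciplines: relevant, unrestricted
variable uses: x: 2; z: 1; u: 1; y: 1
order of uses: x, y, x, z, u
typing: ✓ — B → C
ordered: ✗ — uses contraction: x ×2
linear: ✗ — uses contraction: x ×2
affine: ✗ — uses contraction: x ×2
relevant: ✓ — every one of x, z, u, y appears
unrestricted: ✓ — simply typable at B → C; W, C, E all held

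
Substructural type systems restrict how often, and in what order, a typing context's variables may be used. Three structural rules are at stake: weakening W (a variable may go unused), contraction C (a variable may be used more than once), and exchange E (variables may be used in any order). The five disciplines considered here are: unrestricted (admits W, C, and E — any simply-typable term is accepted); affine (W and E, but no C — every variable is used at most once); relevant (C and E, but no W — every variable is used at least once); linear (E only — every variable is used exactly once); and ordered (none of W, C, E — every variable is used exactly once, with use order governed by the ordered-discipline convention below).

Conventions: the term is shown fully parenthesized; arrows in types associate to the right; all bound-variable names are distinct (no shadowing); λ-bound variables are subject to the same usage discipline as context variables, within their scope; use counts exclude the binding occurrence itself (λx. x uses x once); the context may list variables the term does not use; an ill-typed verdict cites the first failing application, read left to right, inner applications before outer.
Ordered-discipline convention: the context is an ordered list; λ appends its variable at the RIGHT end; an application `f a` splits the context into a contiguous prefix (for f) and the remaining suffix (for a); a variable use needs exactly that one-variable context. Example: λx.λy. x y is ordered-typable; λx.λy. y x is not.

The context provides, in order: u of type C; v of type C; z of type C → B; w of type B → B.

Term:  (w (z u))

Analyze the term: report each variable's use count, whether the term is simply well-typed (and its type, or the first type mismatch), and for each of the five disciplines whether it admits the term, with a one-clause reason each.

counts: u: 1; v: 0; z: 1; w: 1
uses in reading order: w, z, u
typing: ✓ — B
ordered: ✗, v never used (weakening)
linear: ✗, v never used (weakening)
affine: ✓, at most one use each (u, v, z, w)
relevant: ✗, v never used (weakening)
unrestricted: ✓, typability at B is all that's needed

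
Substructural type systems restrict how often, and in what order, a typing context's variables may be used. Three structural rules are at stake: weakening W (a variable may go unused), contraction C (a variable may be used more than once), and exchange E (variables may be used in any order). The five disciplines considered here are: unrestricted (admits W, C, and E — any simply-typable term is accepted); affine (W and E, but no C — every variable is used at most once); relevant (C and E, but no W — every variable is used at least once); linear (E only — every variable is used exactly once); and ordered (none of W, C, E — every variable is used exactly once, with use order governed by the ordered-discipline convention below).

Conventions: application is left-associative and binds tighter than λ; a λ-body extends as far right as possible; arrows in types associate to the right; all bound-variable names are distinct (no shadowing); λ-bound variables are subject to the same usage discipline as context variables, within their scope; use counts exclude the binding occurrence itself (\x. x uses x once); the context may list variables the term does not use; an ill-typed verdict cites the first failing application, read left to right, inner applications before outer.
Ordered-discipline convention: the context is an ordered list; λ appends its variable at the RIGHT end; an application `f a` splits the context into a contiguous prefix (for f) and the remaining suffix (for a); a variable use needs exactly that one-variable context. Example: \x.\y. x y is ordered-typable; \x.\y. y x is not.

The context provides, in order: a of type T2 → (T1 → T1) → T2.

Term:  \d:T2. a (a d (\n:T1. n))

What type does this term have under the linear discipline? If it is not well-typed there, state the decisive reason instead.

not well-typed under linear — needs contraction — a ×2
counts: a ×2; d [bound] ×1; n [bound] ×1
left-to-right use order: a, a, d, n
typing: well-typed at T2 → (T1 → T1) → T2
per-discipline verdicts: ordered ✗, linear ✗, affine ✗, relevant ✓, unrestricted ✓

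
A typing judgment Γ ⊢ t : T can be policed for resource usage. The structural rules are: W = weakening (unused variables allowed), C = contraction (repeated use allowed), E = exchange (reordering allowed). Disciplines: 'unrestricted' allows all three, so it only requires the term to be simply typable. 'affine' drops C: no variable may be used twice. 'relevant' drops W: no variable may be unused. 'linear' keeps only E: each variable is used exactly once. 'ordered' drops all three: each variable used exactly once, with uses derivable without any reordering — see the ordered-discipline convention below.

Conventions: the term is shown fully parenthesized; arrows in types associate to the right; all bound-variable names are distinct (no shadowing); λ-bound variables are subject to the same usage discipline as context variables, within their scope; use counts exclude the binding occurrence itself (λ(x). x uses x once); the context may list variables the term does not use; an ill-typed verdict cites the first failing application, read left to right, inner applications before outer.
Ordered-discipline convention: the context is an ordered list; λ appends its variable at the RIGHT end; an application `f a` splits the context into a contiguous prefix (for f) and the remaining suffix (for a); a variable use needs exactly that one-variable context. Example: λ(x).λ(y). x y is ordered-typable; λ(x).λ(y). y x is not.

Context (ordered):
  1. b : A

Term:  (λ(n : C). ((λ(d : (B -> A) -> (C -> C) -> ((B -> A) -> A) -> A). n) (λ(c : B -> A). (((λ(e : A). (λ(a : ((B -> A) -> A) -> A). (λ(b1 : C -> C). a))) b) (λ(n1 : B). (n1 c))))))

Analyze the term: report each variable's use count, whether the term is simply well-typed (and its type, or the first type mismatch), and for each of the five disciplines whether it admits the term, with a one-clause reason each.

variable uses: b: 1; n [bound]: 1; d [bound]: 0; c [bound]: 1; e [bound]: 0; a [bound]: 1; b1 [bound]: 0; n1 [bound]: 1
order of uses: n, a, b, n1, c
typing: ill-typed: applying a non-function (B)
ordered: ✗ — not simply typable
linear: ✗ — fails simple typing
affine: ✗ — a type mismatch blocks all five
relevant: ✗ — the type mismatch rejects it
unrestricted: ✗ — not simply typable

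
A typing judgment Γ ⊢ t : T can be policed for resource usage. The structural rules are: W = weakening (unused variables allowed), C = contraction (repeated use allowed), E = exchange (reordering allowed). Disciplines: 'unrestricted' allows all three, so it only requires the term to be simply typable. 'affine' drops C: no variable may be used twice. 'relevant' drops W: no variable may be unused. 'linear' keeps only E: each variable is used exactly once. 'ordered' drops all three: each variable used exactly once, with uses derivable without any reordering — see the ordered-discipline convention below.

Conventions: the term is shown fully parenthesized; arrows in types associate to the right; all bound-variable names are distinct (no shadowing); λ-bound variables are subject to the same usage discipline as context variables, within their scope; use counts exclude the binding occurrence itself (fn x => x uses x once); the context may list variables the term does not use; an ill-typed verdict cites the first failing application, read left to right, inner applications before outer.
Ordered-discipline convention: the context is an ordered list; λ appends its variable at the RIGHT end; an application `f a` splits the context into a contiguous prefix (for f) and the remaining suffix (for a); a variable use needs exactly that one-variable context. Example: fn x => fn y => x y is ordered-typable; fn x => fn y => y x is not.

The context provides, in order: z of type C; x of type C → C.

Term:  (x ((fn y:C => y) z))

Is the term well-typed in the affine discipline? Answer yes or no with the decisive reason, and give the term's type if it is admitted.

yes — at most one use each (z, x, y); term : C
counts: z: 1, x: 1, y (bound): 1
left-to-right use order: x, y, z
typing: the term checks, with type C
across the five disciplines: ordered ✗; linear ✓; affine ✓; relevant ✓; unrestricted ✓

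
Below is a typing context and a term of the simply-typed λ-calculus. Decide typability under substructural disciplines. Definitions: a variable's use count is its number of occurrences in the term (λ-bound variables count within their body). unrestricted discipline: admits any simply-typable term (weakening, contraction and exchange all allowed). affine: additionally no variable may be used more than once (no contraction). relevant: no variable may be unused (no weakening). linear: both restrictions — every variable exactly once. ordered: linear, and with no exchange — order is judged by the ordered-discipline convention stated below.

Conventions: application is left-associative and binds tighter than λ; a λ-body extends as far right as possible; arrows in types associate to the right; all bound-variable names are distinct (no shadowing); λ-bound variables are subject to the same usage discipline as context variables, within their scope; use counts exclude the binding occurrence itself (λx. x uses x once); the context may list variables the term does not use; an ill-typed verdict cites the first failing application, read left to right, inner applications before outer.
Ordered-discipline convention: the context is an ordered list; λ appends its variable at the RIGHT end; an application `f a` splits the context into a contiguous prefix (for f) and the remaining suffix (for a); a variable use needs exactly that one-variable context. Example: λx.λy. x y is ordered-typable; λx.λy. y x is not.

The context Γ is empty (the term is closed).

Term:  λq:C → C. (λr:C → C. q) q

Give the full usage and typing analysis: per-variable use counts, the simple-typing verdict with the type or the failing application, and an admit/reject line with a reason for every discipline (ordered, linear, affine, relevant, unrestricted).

usage: q (bound) ×2, r (bound) ×0
order of uses: q, q
typing: the term checks, with type (C → C) → C → C
ordered ✗ (needs contraction — q ×2; r never used (weakening))
linear ✗ (needs contraction — q ×2; r never used (weakening))
affine ✗ (needs contraction — q ×2)
relevant ✗ (r never used (weakening))
unrestricted ✓ (typability at (C → C) → C → C is all that's needed)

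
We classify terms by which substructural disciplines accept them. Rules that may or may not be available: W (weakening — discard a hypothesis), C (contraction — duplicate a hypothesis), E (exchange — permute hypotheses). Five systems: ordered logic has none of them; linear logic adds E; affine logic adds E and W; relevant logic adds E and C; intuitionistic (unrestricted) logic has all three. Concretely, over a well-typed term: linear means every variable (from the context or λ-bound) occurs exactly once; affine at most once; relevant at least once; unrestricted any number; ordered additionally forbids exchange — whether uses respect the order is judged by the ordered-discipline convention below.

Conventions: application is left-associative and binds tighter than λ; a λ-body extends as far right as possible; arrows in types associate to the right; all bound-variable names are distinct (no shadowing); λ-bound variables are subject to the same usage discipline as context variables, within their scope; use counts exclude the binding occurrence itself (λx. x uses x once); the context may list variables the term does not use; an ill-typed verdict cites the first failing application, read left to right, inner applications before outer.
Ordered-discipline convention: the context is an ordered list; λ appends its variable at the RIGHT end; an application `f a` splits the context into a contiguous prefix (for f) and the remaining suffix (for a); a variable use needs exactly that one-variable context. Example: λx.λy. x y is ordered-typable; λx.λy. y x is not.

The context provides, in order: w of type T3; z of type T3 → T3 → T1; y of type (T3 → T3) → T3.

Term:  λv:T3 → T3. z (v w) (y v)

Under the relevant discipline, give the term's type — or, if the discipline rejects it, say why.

term : (T3 → T3) → T1
use counts: w: 1×; z: 1×; y: 1×; v (λ-bound): 2×
order of uses: z, v, w, y, v
typing: the term checks, with type (T3 → T3) → T1
summary: ordered ✗; linear ✗; affine ✗; relevant ✓; unrestricted ✓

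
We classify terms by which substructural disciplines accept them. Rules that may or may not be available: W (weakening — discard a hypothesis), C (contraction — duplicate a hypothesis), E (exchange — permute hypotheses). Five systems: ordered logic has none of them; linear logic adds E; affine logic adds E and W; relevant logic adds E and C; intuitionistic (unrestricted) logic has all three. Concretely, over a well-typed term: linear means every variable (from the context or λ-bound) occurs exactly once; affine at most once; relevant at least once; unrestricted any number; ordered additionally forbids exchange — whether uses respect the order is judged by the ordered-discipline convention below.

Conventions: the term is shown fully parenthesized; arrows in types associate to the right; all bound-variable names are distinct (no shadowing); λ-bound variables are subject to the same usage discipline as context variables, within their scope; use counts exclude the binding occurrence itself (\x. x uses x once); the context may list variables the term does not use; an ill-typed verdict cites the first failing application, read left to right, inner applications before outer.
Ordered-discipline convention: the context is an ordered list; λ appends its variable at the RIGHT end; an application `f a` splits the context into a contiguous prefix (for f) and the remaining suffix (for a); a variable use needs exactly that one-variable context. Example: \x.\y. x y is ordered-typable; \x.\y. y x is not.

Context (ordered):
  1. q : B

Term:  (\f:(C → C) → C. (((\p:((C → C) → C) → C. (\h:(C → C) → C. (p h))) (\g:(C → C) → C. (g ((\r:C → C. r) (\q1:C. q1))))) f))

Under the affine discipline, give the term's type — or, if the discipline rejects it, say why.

term : ((C → C) → C) → C
counts: q: 0, f (λ-bound): 1, p (λ-bound): 1, h (λ-bound): 1, g (λ-bound): 1, r (λ-bound): 1, q1 (λ-bound): 1
uses in reading order: p, h, g, r, q1, f
typing: ✓ — ((C → C) → C) → C
across the five disciplines: ordered ✗; linear ✗; affine ✓; relevant ✗; unrestricted ✓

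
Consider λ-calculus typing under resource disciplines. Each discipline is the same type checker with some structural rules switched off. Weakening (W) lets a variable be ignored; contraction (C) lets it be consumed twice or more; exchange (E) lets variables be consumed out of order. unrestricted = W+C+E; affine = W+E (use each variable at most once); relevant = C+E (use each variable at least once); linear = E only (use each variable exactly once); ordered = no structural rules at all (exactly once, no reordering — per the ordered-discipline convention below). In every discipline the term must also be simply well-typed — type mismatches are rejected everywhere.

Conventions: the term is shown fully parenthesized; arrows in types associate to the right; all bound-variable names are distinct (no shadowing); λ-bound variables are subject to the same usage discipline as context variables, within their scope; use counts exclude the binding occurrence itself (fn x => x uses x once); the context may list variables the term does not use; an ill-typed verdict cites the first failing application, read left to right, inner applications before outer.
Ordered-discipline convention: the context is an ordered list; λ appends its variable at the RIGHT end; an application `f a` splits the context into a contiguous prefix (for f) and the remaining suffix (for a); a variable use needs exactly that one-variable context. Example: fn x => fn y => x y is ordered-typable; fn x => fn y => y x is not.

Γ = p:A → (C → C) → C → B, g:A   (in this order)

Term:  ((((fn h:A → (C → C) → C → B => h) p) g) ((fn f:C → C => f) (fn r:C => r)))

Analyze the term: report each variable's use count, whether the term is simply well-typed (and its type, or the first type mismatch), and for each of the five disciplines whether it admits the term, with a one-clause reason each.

counts: p=1, g=1, h (bound)=1, f (bound)=1, r (bound)=1
order of uses: h, p, g, f, r
typing: well-typed — term : C → B
ordered ✓ (one use each (p, g, h, f, r); ordered split holds)
linear ✓ (p, g, h, f, r: one use apiece)
affine ✓ (p, g, h, f, r: no repeats, contraction unneeded)
relevant ✓ (p, g, h, f, r: all used, weakening unneeded)
unrestricted ✓ (typability at C → B is all that's needed)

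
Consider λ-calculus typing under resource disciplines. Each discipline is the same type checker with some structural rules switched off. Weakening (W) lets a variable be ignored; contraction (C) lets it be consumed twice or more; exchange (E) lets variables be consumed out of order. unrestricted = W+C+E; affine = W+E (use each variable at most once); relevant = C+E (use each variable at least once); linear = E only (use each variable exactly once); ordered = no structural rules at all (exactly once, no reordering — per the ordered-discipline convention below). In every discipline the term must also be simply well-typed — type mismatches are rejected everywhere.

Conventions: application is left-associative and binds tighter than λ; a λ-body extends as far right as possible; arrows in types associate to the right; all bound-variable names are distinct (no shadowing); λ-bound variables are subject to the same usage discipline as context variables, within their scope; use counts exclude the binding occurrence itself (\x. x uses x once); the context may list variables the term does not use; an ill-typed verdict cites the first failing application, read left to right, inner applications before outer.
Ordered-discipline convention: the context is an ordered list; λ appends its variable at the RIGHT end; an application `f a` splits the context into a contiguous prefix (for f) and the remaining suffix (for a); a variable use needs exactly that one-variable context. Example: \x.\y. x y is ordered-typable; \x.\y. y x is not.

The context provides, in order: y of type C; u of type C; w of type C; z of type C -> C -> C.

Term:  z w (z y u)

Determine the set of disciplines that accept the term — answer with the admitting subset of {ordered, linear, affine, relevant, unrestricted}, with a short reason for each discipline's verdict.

accepted by: relevant, unrestricted
usage: y ×1; u ×1; w ×1; z ×2
uses in reading order: z, w, z, y, u
typing: well-typed — term : C
ordered ✗ (repeated use of z ×2)
linear ✗ (repeated use of z ×2)
affine ✗ (repeated use of z ×2)
relevant ✓ (none of y, u, w, z goes unused)
unrestricted ✓ (simply typable at C; W, C, E all held)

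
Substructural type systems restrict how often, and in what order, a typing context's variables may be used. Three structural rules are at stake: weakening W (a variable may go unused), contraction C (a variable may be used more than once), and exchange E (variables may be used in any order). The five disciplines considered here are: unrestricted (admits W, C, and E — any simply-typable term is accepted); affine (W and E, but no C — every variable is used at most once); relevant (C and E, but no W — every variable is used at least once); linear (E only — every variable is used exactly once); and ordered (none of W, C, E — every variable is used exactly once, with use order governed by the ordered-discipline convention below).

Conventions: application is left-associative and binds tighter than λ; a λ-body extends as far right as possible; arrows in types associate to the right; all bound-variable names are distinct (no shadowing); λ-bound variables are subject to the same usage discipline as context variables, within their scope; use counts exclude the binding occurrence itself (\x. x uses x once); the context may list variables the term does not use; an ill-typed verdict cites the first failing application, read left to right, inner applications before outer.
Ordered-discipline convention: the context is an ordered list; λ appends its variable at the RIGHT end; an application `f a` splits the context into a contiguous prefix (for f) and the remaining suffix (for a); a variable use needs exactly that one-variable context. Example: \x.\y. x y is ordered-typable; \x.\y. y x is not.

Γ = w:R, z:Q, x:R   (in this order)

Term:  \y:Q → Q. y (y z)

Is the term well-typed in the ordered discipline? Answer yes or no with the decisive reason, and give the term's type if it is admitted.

no — y ×2 used more than once (contraction); w, x never used (weakening)
variable uses: w: 0×, z: 1×, x: 0×, y [bound]: 2×
uses in reading order: y, y, z
typing: the term checks, with type (Q → Q) → Q
across the five disciplines: ordered ✗ · linear ✗ · affine ✗ · relevant ✗ · unrestricted ✓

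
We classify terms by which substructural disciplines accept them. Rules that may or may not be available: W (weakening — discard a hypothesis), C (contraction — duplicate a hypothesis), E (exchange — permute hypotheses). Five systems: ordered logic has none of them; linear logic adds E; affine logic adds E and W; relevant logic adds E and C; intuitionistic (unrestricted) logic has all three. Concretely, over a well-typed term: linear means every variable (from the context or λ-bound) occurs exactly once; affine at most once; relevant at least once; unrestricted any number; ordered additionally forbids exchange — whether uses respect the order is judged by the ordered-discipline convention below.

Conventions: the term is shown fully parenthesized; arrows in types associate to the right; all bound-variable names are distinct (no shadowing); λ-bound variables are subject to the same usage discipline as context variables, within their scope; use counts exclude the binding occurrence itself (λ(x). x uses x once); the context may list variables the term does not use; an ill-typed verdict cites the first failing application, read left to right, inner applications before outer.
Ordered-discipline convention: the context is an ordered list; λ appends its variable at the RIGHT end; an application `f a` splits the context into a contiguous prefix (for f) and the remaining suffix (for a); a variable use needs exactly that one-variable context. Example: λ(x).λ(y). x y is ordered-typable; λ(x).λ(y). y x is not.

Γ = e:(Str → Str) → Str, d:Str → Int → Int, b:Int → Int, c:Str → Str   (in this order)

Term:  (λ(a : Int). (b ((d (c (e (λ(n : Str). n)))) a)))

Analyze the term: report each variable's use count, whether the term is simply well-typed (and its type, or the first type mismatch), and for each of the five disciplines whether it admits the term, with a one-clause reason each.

usage: e ×1; d ×1; b ×1; c ×1; a (λ-bound) ×1; n (λ-bound) ×1
left-to-right use order: b, d, c, e, n, a
typing: the term checks, with type Int → Int
ordered ✗ (use order b, d, c, e, n, a needs exchange)
linear ✓ (each of e, d, b, c, a, n used exactly once)
affine ✓ (no duplicate uses among e, d, b, c, a, n)
relevant ✓ (none of e, d, b, c, a, n goes unused)
unrestricted ✓ (typability at Int → Int is all that's needed)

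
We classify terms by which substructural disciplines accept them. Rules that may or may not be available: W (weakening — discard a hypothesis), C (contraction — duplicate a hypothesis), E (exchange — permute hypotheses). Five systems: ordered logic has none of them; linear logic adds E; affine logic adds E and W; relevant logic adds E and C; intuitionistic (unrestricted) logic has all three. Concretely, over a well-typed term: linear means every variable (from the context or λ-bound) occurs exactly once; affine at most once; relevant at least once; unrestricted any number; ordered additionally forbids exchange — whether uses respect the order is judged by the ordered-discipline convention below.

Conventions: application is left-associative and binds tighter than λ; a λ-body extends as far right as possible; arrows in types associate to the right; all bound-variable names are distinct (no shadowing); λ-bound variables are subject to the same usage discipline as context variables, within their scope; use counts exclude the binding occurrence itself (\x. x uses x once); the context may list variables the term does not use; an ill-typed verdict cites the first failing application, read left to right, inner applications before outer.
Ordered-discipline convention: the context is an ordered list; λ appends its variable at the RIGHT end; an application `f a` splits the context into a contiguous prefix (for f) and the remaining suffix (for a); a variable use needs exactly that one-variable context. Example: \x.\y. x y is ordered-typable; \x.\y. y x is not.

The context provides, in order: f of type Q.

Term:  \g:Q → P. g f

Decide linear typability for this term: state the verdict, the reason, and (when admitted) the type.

yes — each of f, g used exactly once; term : (Q → P) → P
usage: f: 1×, g (bound): 1×
left-to-right use order: g, f
typing: well-typed — term : (Q → P) → P
across the five disciplines: ordered ✗ · linear ✓ · affine ✓ · relevant ✓ · unrestricted ✓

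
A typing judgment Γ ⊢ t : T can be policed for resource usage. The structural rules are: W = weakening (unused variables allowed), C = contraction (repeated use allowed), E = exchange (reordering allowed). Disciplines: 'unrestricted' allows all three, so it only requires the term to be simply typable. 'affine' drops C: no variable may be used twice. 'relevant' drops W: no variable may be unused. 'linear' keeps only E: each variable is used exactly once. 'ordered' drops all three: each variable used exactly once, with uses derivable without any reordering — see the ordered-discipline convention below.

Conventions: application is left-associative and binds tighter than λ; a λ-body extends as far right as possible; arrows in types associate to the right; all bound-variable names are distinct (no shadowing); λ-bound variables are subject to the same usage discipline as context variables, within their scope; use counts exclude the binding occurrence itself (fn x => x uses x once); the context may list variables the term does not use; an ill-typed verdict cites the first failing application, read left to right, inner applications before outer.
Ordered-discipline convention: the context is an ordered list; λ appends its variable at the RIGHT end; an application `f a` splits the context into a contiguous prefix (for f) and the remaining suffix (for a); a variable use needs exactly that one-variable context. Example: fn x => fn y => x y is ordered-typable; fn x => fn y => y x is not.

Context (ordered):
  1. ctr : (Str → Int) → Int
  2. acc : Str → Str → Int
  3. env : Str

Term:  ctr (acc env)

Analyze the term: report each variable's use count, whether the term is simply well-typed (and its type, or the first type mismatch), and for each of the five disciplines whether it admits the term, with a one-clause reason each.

counts: ctr ×1; acc ×1; env ×1
use order (left to right): ctr, acc, env
typing: ✓ — Int
ordered: ✓ — one use each (ctr, acc, env); ordered split holds
linear: ✓ — single use per variable (ctr, acc, env)
affine: ✓ — none of ctr, acc, env used more than once
relevant: ✓ — ctr, acc, env: all used, weakening unneeded
unrestricted: ✓ — simply typable at Int; W, C, E all held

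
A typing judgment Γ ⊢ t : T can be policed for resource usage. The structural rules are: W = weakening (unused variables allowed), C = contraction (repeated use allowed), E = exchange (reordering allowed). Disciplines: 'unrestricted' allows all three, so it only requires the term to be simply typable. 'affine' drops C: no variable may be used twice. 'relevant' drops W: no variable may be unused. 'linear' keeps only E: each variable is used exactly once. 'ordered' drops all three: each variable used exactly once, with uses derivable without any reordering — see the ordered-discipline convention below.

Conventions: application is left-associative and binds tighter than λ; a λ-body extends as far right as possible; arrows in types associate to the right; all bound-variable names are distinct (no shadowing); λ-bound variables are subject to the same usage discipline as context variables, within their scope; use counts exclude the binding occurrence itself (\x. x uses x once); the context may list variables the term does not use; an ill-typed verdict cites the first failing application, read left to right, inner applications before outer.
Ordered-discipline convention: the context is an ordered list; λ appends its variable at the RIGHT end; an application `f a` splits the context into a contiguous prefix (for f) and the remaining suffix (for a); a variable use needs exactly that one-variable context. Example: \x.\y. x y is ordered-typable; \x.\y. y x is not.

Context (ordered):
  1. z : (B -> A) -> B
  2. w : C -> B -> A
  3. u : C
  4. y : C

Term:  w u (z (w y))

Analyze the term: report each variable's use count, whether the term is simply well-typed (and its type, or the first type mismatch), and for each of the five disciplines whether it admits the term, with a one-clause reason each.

variable uses: z=1; w=2; u=1; y=1
left-to-right use order: w, u, z, w, y
typing: ✓ — A
ordered: ✗, repeated use of w ×2
linear: ✗, repeated use of w ×2
affine: ✗, repeated use of w ×2
relevant: ✓, every one of z, w, u, y appears
unrestricted: ✓, simply typable at A; W, C, E all held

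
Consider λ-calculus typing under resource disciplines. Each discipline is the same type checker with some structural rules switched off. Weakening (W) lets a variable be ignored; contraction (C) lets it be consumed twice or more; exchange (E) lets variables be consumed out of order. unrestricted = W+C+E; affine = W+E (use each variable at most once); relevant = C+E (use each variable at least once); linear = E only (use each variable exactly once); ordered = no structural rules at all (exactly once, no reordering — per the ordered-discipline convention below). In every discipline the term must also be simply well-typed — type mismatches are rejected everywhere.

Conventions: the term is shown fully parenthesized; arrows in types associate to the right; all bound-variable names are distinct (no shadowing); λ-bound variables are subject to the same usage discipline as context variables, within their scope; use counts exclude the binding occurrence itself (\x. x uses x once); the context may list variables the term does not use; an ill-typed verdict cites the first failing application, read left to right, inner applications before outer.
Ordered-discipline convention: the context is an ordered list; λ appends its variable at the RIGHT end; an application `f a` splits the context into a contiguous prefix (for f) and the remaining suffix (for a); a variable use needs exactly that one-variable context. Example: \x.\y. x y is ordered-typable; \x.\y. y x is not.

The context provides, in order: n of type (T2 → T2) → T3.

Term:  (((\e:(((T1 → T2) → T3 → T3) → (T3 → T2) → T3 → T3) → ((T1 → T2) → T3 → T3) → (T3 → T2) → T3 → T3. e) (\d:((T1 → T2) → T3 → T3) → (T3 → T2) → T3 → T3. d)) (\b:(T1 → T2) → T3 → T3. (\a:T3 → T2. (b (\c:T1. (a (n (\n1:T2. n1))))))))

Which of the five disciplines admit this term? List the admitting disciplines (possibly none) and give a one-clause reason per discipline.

admitting disciplines: affine, unrestricted
counts: n: 1×; e [bound]: 1×; d [bound]: 1×; b [bound]: 1×; a [bound]: 1×; c [bound]: 0×; n1 [bound]: 1×
uses in reading order: e, d, b, a, n, n1
typing: ✓ — ((T1 → T2) → T3 → T3) → (T3 → T2) → T3 → T3
ordered: ✗, needs weakening: c unused
linear: ✗, needs weakening: c unused
affine: ✓, no duplicate uses among n, e, d, b, a, c, n1
relevant: ✗, needs weakening: c unused
unrestricted: ✓, type-checks (((T1 → T2) → T3 → T3) → (T3 → T2) → T3 → T3) and nothing is barred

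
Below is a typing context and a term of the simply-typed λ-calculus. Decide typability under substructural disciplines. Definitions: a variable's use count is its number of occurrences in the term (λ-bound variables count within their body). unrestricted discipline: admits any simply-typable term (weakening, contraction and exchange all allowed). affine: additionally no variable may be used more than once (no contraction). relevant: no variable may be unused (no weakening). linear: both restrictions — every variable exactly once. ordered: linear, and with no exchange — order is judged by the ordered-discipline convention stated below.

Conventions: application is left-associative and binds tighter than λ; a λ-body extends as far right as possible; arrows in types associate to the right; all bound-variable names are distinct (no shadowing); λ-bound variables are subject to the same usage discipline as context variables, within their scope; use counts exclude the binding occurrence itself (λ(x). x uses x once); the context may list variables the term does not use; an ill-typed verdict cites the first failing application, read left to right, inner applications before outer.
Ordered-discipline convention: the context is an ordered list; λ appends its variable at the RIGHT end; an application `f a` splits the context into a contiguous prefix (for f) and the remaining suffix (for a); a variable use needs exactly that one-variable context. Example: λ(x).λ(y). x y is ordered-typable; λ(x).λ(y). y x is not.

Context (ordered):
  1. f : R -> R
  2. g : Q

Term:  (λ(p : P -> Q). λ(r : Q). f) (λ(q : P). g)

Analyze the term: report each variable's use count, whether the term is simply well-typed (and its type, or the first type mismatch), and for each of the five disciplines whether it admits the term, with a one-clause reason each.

variable uses: f: 1×, g: 1×, p (bound): 0×, r (bound): 0×, q (bound): 0×
uses in reading order: f, g
typing: the term checks, with type Q -> R -> R
ordered: ✗, p, r, q never used (weakening)
linear: ✗, p, r, q never used (weakening)
affine: ✓, none of f, g, p, r, q used more than once
relevant: ✗, p, r, q never used (weakening)
unrestricted: ✓, well-typed at Q -> R -> R; no restrictions here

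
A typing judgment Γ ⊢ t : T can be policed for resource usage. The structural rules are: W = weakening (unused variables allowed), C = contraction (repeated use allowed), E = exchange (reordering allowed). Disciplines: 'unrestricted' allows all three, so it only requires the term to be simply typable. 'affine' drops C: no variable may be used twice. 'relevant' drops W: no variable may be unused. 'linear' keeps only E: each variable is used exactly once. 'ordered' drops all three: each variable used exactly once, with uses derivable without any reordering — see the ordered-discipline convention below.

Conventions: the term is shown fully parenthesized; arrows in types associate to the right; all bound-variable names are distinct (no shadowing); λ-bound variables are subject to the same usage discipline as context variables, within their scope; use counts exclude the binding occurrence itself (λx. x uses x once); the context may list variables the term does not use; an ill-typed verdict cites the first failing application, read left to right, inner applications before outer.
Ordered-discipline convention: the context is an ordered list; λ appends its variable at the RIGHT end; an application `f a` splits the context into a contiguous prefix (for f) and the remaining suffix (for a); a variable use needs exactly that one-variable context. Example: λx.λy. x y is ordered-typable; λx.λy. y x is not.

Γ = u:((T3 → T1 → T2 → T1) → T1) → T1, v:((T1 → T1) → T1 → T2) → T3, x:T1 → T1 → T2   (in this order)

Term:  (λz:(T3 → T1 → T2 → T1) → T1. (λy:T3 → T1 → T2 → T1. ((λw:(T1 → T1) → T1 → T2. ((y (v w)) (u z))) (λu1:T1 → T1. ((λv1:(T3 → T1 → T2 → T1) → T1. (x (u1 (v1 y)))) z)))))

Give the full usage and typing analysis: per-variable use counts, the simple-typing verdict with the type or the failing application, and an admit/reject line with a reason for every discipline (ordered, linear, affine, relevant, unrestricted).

usage: u: 1; v: 1; x: 1; z [bound]: 2; y [bound]: 2; w [bound]: 1; u1 [bound]: 1; v1 [bound]: 1
use order (left to right): y, v, w, u, z, x, u1, v1, y, z
typing: well-typed at ((T3 → T1 → T2 → T1) → T1) → (T3 → T1 → T2 → T1) → T2 → T1
ordered ✗ (uses contraction: z ×2, y ×2)
linear ✗ (uses contraction: z ×2, y ×2)
affine ✗ (uses contraction: z ×2, y ×2)
relevant ✓ (every one of u, v, x, z, y, w, u1, v1 appears)
unrestricted ✓ (simply typable at ((T3 → T1 → T2 → T1) → T1) → (T3 → T1 → T2 → T1) → T2 → T1; W, C, E all held)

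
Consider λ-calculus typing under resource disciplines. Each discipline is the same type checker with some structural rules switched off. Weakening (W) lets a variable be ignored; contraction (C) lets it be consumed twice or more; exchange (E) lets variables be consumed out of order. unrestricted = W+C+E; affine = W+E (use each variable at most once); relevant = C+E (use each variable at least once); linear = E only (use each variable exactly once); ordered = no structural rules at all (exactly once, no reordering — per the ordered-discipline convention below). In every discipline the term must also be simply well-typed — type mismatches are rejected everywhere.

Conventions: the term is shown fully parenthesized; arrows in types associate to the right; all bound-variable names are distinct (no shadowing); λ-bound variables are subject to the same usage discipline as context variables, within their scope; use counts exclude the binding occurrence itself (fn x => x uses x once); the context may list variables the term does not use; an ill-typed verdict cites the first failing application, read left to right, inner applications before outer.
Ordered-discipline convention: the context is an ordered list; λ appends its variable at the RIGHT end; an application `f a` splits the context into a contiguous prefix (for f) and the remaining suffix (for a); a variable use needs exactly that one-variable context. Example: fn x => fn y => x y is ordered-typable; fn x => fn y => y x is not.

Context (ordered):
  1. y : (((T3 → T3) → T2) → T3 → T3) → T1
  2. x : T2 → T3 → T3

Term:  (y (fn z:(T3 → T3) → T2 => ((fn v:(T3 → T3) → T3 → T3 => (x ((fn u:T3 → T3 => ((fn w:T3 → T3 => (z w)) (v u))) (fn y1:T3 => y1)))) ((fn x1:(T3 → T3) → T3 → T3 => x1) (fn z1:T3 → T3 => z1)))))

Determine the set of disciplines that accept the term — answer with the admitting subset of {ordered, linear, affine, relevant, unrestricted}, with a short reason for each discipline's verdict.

accepted by: ordered, linear, affine, relevant, unrestricted
variable uses: y=1; x=1; z [bound]=1; v [bound]=1; u [bound]=1; w [bound]=1; y1 [bound]=1; x1 [bound]=1; z1 [bound]=1
left-to-right use order: y, x, z, w, v, u, y1, x1, z1
typing: ✓ — T1
ordered: ✓, y, x, z, v, u, w, y1, x1, z1: once each, no exchange needed
linear: ✓, each of y, x, z, v, u, w, y1, x1, z1 used exactly once
affine: ✓, no duplicate uses among y, x, z, v, u, w, y1, x1, z1
relevant: ✓, y, x, z, v, u, w, y1, x1, z1: all used, weakening unneeded
unrestricted: ✓, type-checks (T1) and nothing is barred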